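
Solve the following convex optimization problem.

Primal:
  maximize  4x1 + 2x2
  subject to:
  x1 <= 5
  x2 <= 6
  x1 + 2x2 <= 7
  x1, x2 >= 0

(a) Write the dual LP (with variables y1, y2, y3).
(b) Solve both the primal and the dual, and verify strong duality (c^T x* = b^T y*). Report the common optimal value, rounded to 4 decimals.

The standard primal-dual pair for 'max c^T x s.t. A x <= b, x >= 0' is:
  Dual:  min b^T y  s.t.  A^T y >= c,  y >= 0.

So the dual LP is:
  minimize  5y1 + 6y2 + 7y3
  subject to:
    y1 + y3 >= 4
    y2 + 2y3 >= 2
    y1, y2, y3 >= 0

Solving the primal: x* = (5, 1).
  primal value c^T x* = 22.
Solving the dual: y* = (3, 0, 1).
  dual value b^T y* = 22.
Strong duality: c^T x* = b^T y*. Confirmed.

22


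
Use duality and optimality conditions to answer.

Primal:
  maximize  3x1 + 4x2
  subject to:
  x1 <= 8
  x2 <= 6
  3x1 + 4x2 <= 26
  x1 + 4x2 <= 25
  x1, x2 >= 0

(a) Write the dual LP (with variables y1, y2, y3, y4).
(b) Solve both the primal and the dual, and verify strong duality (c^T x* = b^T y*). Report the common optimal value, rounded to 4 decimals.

The standard primal-dual pair for 'max c^T x s.t. A x <= b, x >= 0' is:
  Dual:  min b^T y  s.t.  A^T y >= c,  y >= 0.

So the dual LP is:
  minimize  8y1 + 6y2 + 26y3 + 25y4
  subject to:
    y1 + 3y3 + y4 >= 3
    y2 + 4y3 + 4y4 >= 4
    y1, y2, y3, y4 >= 0

Solving the primal: x* = (8, 0.5).
  primal value c^T x* = 26.
Solving the dual: y* = (0, 0, 1, 0).
  dual value b^T y* = 26.
Strong duality: c^T x* = b^T y*. Confirmed.

26


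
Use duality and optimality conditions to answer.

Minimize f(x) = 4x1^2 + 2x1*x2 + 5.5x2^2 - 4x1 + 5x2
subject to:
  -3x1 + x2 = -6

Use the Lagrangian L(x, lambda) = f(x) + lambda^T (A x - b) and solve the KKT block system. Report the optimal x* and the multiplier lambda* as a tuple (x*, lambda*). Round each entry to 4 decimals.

Form the Lagrangian:
  L(x, lambda) = (1/2) x^T Q x + c^T x + lambda^T (A x - b)
Stationarity (grad_x L = 0): Q x + c + A^T lambda = 0.
Primal feasibility: A x = b.

This gives the KKT block system:
  [ Q   A^T ] [ x     ]   [-c ]
  [ A    0  ] [ lambda ] = [ b ]

Solving the linear system:
  x*      = (1.6723, -0.9832)
  lambda* = (2.4706)
  f(x*)   = 1.6092

x* = (1.6723, -0.9832), lambda* = (2.4706)


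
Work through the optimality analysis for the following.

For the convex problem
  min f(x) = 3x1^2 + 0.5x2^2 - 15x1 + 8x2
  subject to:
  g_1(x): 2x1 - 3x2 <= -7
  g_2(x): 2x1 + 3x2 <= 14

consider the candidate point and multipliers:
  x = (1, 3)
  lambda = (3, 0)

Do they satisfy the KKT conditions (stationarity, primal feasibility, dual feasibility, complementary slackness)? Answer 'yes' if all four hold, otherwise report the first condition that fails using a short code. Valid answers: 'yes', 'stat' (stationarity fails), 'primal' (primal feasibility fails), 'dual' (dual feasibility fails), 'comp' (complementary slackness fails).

Gradient of f: grad f(x) = Q x + c = (-9, 11)
Constraint values g_i(x) = a_i^T x - b_i:
  g_1((1, 3)) = 0
  g_2((1, 3)) = -3
Stationarity residual: grad f(x) + sum_i lambda_i a_i = (-3, 2)
  -> stationarity FAILS
Primal feasibility (all g_i <= 0): OK
Dual feasibility (all lambda_i >= 0): OK
Complementary slackness (lambda_i * g_i(x) = 0 for all i): OK

Verdict: the first failing condition is stationarity -> stat.

stat


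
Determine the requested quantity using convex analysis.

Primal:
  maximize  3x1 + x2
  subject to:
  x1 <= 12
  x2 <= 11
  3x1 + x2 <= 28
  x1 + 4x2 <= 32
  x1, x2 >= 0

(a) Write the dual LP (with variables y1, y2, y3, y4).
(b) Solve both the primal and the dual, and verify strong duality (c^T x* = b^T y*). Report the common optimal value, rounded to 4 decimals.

The standard primal-dual pair for 'max c^T x s.t. A x <= b, x >= 0' is:
  Dual:  min b^T y  s.t.  A^T y >= c,  y >= 0.

So the dual LP is:
  minimize  12y1 + 11y2 + 28y3 + 32y4
  subject to:
    y1 + 3y3 + y4 >= 3
    y2 + y3 + 4y4 >= 1
    y1, y2, y3, y4 >= 0

Solving the primal: x* = (7.2727, 6.1818).
  primal value c^T x* = 28.
Solving the dual: y* = (0, 0, 1, 0).
  dual value b^T y* = 28.
Strong duality: c^T x* = b^T y*. Confirmed.

28


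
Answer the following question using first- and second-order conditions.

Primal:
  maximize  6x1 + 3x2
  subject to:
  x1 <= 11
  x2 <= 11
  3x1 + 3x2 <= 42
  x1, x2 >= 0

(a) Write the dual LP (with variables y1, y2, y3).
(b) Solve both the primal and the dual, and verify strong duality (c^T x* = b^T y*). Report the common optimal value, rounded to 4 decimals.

The standard primal-dual pair for 'max c^T x s.t. A x <= b, x >= 0' is:
  Dual:  min b^T y  s.t.  A^T y >= c,  y >= 0.

So the dual LP is:
  minimize  11y1 + 11y2 + 42y3
  subject to:
    y1 + 3y3 >= 6
    y2 + 3y3 >= 3
    y1, y2, y3 >= 0

Solving the primal: x* = (11, 3).
  primal value c^T x* = 75.
Solving the dual: y* = (3, 0, 1).
  dual value b^T y* = 75.
Strong duality: c^T x* = b^T y*. Confirmed.

75


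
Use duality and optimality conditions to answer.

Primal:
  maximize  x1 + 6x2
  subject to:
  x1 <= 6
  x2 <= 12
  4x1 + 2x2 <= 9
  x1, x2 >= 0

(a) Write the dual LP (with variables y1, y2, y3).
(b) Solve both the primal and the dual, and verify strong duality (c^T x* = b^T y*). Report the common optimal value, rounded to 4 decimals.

The standard primal-dual pair for 'max c^T x s.t. A x <= b, x >= 0' is:
  Dual:  min b^T y  s.t.  A^T y >= c,  y >= 0.

So the dual LP is:
  minimize  6y1 + 12y2 + 9y3
  subject to:
    y1 + 4y3 >= 1
    y2 + 2y3 >= 6
    y1, y2, y3 >= 0

Solving the primal: x* = (0, 4.5).
  primal value c^T x* = 27.
Solving the dual: y* = (0, 0, 3).
  dual value b^T y* = 27.
Strong duality: c^T x* = b^T y*. Confirmed.

27


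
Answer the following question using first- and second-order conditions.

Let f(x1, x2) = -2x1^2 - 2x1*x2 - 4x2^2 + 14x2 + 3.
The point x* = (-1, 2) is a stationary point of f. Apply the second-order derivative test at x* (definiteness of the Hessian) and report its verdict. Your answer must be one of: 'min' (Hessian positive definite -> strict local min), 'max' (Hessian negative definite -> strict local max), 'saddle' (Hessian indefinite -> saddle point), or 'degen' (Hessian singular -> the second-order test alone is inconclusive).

Compute the Hessian H = grad^2 f:
  H = [[-4, -2], [-2, -8]]
Verify stationarity: grad f(x*) = H x* + g = (0, 0).
Eigenvalues of H: -8.8284, -3.1716.
Both eigenvalues < 0, so H is negative definite -> x* is a strict local max.

max


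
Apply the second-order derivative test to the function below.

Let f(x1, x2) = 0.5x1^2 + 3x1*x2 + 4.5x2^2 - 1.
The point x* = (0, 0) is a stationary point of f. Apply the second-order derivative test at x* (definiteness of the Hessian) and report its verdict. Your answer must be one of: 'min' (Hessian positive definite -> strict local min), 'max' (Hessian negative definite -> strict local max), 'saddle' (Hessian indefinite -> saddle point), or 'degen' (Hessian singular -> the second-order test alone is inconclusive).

Compute the Hessian H = grad^2 f:
  H = [[1, 3], [3, 9]]
Verify stationarity: grad f(x*) = H x* + g = (0, 0).
Eigenvalues of H: 0, 10.
H has a zero eigenvalue (singular; positive semidefinite but not definite), so H is neither positive definite, negative definite, nor indefinite. The second-order test alone is inconclusive -> degen.
(Indeed, f is constant along the null direction of H through x*, so x* is not a strict local extremum.)

degen


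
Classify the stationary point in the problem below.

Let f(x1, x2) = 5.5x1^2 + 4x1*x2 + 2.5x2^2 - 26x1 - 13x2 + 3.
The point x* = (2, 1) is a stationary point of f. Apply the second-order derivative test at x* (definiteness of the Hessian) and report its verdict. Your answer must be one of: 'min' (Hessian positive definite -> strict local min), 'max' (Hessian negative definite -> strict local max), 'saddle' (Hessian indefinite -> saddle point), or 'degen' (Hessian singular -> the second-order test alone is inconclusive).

Compute the Hessian H = grad^2 f:
  H = [[11, 4], [4, 5]]
Verify stationarity: grad f(x*) = H x* + g = (0, 0).
Eigenvalues of H: 3, 13.
Both eigenvalues > 0, so H is positive definite -> x* is a strict local min.

min


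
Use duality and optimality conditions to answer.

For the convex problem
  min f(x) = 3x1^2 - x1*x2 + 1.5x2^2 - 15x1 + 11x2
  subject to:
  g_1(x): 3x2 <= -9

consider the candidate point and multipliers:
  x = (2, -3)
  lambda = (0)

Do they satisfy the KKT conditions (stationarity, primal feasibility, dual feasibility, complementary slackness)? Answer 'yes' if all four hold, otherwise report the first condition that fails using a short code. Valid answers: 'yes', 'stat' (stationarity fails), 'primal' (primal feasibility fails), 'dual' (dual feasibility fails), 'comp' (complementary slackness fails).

Gradient of f: grad f(x) = Q x + c = (0, 0)
Constraint values g_i(x) = a_i^T x - b_i:
  g_1((2, -3)) = 0
Stationarity residual: grad f(x) + sum_i lambda_i a_i = (0, 0)
  -> stationarity OK
Primal feasibility (all g_i <= 0): OK
Dual feasibility (all lambda_i >= 0): OK
Complementary slackness (lambda_i * g_i(x) = 0 for all i): OK

Verdict: yes, KKT holds.

yes


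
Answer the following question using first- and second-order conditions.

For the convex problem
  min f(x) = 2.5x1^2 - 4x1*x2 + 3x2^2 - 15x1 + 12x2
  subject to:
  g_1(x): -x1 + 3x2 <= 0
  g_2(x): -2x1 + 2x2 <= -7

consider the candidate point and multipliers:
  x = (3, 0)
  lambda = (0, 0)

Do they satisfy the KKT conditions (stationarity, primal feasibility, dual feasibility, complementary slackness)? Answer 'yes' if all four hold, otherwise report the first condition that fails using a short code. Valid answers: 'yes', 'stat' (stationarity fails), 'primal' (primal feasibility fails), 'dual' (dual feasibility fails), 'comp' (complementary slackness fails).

Gradient of f: grad f(x) = Q x + c = (0, 0)
Constraint values g_i(x) = a_i^T x - b_i:
  g_1((3, 0)) = -3
  g_2((3, 0)) = 1
Stationarity residual: grad f(x) + sum_i lambda_i a_i = (0, 0)
  -> stationarity OK
Primal feasibility (all g_i <= 0): FAILS
Dual feasibility (all lambda_i >= 0): OK
Complementary slackness (lambda_i * g_i(x) = 0 for all i): OK

Verdict: the first failing condition is primal_feasibility -> primal.

primal


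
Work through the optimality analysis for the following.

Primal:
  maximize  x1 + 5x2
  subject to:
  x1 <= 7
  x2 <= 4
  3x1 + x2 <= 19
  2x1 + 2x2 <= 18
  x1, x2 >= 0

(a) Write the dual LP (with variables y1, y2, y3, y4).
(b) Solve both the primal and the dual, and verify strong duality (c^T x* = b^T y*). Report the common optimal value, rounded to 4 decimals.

The standard primal-dual pair for 'max c^T x s.t. A x <= b, x >= 0' is:
  Dual:  min b^T y  s.t.  A^T y >= c,  y >= 0.

So the dual LP is:
  minimize  7y1 + 4y2 + 19y3 + 18y4
  subject to:
    y1 + 3y3 + 2y4 >= 1
    y2 + y3 + 2y4 >= 5
    y1, y2, y3, y4 >= 0

Solving the primal: x* = (5, 4).
  primal value c^T x* = 25.
Solving the dual: y* = (0, 4.6667, 0.3333, 0).
  dual value b^T y* = 25.
Strong duality: c^T x* = b^T y*. Confirmed.

25


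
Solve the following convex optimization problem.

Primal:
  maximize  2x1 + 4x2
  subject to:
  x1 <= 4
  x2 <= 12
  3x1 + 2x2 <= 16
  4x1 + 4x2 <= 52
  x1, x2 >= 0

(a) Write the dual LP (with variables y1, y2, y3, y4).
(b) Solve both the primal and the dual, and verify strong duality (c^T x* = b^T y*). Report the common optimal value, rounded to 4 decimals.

The standard primal-dual pair for 'max c^T x s.t. A x <= b, x >= 0' is:
  Dual:  min b^T y  s.t.  A^T y >= c,  y >= 0.

So the dual LP is:
  minimize  4y1 + 12y2 + 16y3 + 52y4
  subject to:
    y1 + 3y3 + 4y4 >= 2
    y2 + 2y3 + 4y4 >= 4
    y1, y2, y3, y4 >= 0

Solving the primal: x* = (0, 8).
  primal value c^T x* = 32.
Solving the dual: y* = (0, 0, 2, 0).
  dual value b^T y* = 32.
Strong duality: c^T x* = b^T y*. Confirmed.

32


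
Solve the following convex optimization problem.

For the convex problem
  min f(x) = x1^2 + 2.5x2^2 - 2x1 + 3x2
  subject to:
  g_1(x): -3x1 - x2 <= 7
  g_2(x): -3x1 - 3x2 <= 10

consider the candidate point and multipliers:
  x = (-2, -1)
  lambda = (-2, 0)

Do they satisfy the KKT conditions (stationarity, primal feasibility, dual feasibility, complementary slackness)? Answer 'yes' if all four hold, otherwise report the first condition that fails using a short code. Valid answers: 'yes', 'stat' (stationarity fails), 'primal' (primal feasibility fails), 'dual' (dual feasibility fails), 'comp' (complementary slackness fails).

Gradient of f: grad f(x) = Q x + c = (-6, -2)
Constraint values g_i(x) = a_i^T x - b_i:
  g_1((-2, -1)) = 0
  g_2((-2, -1)) = -1
Stationarity residual: grad f(x) + sum_i lambda_i a_i = (0, 0)
  -> stationarity OK
Primal feasibility (all g_i <= 0): OK
Dual feasibility (all lambda_i >= 0): FAILS
Complementary slackness (lambda_i * g_i(x) = 0 for all i): OK

Verdict: the first failing condition is dual_feasibility -> dual.

dual


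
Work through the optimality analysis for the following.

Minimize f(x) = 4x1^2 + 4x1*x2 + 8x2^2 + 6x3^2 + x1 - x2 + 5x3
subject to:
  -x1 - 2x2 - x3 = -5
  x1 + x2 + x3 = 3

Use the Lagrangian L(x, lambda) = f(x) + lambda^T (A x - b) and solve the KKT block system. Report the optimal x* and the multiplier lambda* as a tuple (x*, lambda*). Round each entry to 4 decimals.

Form the Lagrangian:
  L(x, lambda) = (1/2) x^T Q x + c^T x + lambda^T (A x - b)
Stationarity (grad_x L = 0): Q x + c + A^T lambda = 0.
Primal feasibility: A x = b.

This gives the KKT block system:
  [ Q   A^T ] [ x     ]   [-c ]
  [ A    0  ] [ lambda ] = [ b ]

Solving the linear system:
  x*      = (0.4, 2, 0.6)
  lambda* = (20.4, 8.2)
  f(x*)   = 39.4

x* = (0.4, 2, 0.6), lambda* = (20.4, 8.2)


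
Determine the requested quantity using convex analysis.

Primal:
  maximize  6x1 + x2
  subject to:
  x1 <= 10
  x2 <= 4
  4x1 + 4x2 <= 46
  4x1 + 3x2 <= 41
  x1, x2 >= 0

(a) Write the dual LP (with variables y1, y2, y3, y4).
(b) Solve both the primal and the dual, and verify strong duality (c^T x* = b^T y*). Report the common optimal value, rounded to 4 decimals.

The standard primal-dual pair for 'max c^T x s.t. A x <= b, x >= 0' is:
  Dual:  min b^T y  s.t.  A^T y >= c,  y >= 0.

So the dual LP is:
  minimize  10y1 + 4y2 + 46y3 + 41y4
  subject to:
    y1 + 4y3 + 4y4 >= 6
    y2 + 4y3 + 3y4 >= 1
    y1, y2, y3, y4 >= 0

Solving the primal: x* = (10, 0.3333).
  primal value c^T x* = 60.3333.
Solving the dual: y* = (4.6667, 0, 0, 0.3333).
  dual value b^T y* = 60.3333.
Strong duality: c^T x* = b^T y*. Confirmed.

60.3333


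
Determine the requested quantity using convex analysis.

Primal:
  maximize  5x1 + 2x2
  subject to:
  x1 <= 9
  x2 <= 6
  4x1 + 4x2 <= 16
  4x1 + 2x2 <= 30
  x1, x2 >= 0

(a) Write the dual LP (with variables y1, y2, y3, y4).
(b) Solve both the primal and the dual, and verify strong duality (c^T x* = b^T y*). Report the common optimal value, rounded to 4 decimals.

The standard primal-dual pair for 'max c^T x s.t. A x <= b, x >= 0' is:
  Dual:  min b^T y  s.t.  A^T y >= c,  y >= 0.

So the dual LP is:
  minimize  9y1 + 6y2 + 16y3 + 30y4
  subject to:
    y1 + 4y3 + 4y4 >= 5
    y2 + 4y3 + 2y4 >= 2
    y1, y2, y3, y4 >= 0

Solving the primal: x* = (4, 0).
  primal value c^T x* = 20.
Solving the dual: y* = (0, 0, 1.25, 0).
  dual value b^T y* = 20.
Strong duality: c^T x* = b^T y*. Confirmed.

20


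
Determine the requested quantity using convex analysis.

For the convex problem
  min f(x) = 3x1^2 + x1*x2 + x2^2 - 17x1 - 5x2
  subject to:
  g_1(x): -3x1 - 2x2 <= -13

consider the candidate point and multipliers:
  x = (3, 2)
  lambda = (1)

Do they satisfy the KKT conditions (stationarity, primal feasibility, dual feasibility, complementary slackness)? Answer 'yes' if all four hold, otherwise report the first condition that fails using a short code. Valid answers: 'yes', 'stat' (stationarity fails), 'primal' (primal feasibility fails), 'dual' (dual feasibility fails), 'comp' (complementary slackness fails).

Gradient of f: grad f(x) = Q x + c = (3, 2)
Constraint values g_i(x) = a_i^T x - b_i:
  g_1((3, 2)) = 0
Stationarity residual: grad f(x) + sum_i lambda_i a_i = (0, 0)
  -> stationarity OK
Primal feasibility (all g_i <= 0): OK
Dual feasibility (all lambda_i >= 0): OK
Complementary slackness (lambda_i * g_i(x) = 0 for all i): OK

Verdict: yes, KKT holds.

yes


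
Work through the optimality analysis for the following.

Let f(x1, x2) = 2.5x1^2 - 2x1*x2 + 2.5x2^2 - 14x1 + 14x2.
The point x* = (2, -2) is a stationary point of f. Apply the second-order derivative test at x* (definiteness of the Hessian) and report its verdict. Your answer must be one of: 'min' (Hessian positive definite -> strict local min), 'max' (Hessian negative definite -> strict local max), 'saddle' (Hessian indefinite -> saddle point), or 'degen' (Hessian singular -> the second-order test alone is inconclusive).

Compute the Hessian H = grad^2 f:
  H = [[5, -2], [-2, 5]]
Verify stationarity: grad f(x*) = H x* + g = (0, 0).
Eigenvalues of H: 3, 7.
Both eigenvalues > 0, so H is positive definite -> x* is a strict local min.

min


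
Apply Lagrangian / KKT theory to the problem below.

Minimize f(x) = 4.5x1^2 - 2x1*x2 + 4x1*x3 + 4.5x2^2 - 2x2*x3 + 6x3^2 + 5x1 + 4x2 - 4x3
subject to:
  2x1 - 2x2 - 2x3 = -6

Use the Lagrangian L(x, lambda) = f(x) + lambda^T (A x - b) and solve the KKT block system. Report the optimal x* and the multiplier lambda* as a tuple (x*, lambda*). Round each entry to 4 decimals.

Form the Lagrangian:
  L(x, lambda) = (1/2) x^T Q x + c^T x + lambda^T (A x - b)
Stationarity (grad_x L = 0): Q x + c + A^T lambda = 0.
Primal feasibility: A x = b.

This gives the KKT block system:
  [ Q   A^T ] [ x     ]   [-c ]
  [ A    0  ] [ lambda ] = [ b ]

Solving the linear system:
  x*      = (-1.6769, 0.0185, 1.3046)
  lambda* = (2.4554)
  f(x*)   = 0.6015

x* = (-1.6769, 0.0185, 1.3046), lambda* = (2.4554)


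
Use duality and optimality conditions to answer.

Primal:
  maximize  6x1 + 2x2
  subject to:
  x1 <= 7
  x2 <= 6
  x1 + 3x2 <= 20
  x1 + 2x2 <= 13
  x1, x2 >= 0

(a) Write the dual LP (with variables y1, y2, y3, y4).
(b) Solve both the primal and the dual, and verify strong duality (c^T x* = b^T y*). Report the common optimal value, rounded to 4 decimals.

The standard primal-dual pair for 'max c^T x s.t. A x <= b, x >= 0' is:
  Dual:  min b^T y  s.t.  A^T y >= c,  y >= 0.

So the dual LP is:
  minimize  7y1 + 6y2 + 20y3 + 13y4
  subject to:
    y1 + y3 + y4 >= 6
    y2 + 3y3 + 2y4 >= 2
    y1, y2, y3, y4 >= 0

Solving the primal: x* = (7, 3).
  primal value c^T x* = 48.
Solving the dual: y* = (5, 0, 0, 1).
  dual value b^T y* = 48.
Strong duality: c^T x* = b^T y*. Confirmed.

48


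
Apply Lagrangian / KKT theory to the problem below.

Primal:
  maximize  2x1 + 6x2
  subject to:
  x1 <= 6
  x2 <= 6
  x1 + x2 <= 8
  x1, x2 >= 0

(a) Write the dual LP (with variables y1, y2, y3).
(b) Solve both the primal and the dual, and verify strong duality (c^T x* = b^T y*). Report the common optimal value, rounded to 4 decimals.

The standard primal-dual pair for 'max c^T x s.t. A x <= b, x >= 0' is:
  Dual:  min b^T y  s.t.  A^T y >= c,  y >= 0.

So the dual LP is:
  minimize  6y1 + 6y2 + 8y3
  subject to:
    y1 + y3 >= 2
    y2 + y3 >= 6
    y1, y2, y3 >= 0

Solving the primal: x* = (2, 6).
  primal value c^T x* = 40.
Solving the dual: y* = (0, 4, 2).
  dual value b^T y* = 40.
Strong duality: c^T x* = b^T y*. Confirmed.

40


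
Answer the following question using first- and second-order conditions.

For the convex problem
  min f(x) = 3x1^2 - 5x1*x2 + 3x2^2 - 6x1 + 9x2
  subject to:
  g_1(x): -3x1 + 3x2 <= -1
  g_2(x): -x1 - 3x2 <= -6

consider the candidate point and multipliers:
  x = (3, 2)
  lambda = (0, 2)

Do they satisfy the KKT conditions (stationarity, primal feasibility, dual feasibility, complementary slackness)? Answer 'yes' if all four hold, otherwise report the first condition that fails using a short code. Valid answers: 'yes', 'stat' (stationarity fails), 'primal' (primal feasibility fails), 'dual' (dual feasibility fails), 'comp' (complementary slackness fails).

Gradient of f: grad f(x) = Q x + c = (2, 6)
Constraint values g_i(x) = a_i^T x - b_i:
  g_1((3, 2)) = -2
  g_2((3, 2)) = -3
Stationarity residual: grad f(x) + sum_i lambda_i a_i = (0, 0)
  -> stationarity OK
Primal feasibility (all g_i <= 0): OK
Dual feasibility (all lambda_i >= 0): OK
Complementary slackness (lambda_i * g_i(x) = 0 for all i): FAILS

Verdict: the first failing condition is complementary_slackness -> comp.

comp


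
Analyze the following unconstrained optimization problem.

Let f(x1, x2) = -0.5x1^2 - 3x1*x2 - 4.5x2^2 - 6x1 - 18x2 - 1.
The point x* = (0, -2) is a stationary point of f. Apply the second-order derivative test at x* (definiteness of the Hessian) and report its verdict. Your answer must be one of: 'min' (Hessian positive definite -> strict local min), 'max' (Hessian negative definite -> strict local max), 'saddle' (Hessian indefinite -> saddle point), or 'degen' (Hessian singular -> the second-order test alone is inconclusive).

Compute the Hessian H = grad^2 f:
  H = [[-1, -3], [-3, -9]]
Verify stationarity: grad f(x*) = H x* + g = (0, 0).
Eigenvalues of H: -10, 0.
H has a zero eigenvalue (singular; negative semidefinite but not definite), so H is neither positive definite, negative definite, nor indefinite. The second-order test alone is inconclusive -> degen.
(Indeed, f is constant along the null direction of H through x*, so x* is not a strict local extremum.)

degen


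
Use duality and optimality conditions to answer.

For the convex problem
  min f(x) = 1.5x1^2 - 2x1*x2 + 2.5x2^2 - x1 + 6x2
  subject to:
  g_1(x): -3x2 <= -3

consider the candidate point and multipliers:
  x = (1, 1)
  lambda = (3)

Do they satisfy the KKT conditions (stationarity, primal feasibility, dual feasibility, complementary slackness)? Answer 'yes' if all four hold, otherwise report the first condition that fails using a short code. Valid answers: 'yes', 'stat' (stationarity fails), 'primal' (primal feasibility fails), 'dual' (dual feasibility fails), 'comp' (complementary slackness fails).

Gradient of f: grad f(x) = Q x + c = (0, 9)
Constraint values g_i(x) = a_i^T x - b_i:
  g_1((1, 1)) = 0
Stationarity residual: grad f(x) + sum_i lambda_i a_i = (0, 0)
  -> stationarity OK
Primal feasibility (all g_i <= 0): OK
Dual feasibility (all lambda_i >= 0): OK
Complementary slackness (lambda_i * g_i(x) = 0 for all i): OK

Verdict: yes, KKT holds.

yes


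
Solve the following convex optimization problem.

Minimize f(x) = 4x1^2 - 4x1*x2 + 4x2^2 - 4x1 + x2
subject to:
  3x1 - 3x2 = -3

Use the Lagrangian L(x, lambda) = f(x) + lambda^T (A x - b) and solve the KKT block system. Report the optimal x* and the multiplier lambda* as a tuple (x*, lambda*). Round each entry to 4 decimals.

Form the Lagrangian:
  L(x, lambda) = (1/2) x^T Q x + c^T x + lambda^T (A x - b)
Stationarity (grad_x L = 0): Q x + c + A^T lambda = 0.
Primal feasibility: A x = b.

This gives the KKT block system:
  [ Q   A^T ] [ x     ]   [-c ]
  [ A    0  ] [ lambda ] = [ b ]

Solving the linear system:
  x*      = (-0.125, 0.875)
  lambda* = (2.8333)
  f(x*)   = 4.9375

x* = (-0.125, 0.875), lambda* = (2.8333)


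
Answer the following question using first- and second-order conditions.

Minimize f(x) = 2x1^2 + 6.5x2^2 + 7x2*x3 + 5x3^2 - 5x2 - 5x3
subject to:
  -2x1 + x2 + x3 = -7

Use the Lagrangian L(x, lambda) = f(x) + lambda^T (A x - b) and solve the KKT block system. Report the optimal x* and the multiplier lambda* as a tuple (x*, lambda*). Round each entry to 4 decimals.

Form the Lagrangian:
  L(x, lambda) = (1/2) x^T Q x + c^T x + lambda^T (A x - b)
Stationarity (grad_x L = 0): Q x + c + A^T lambda = 0.
Primal feasibility: A x = b.

This gives the KKT block system:
  [ Q   A^T ] [ x     ]   [-c ]
  [ A    0  ] [ lambda ] = [ b ]

Solving the linear system:
  x*      = (3.4, -0.0667, -0.1333)
  lambda* = (6.8)
  f(x*)   = 24.3

x* = (3.4, -0.0667, -0.1333), lambda* = (6.8)


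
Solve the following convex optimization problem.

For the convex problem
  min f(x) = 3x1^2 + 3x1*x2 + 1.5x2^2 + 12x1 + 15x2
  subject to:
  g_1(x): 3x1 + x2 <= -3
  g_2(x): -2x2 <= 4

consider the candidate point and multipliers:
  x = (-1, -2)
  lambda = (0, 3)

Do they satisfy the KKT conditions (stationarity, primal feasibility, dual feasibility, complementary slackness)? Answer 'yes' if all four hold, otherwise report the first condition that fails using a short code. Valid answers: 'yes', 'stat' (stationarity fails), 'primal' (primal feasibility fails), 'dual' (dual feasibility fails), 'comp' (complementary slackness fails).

Gradient of f: grad f(x) = Q x + c = (0, 6)
Constraint values g_i(x) = a_i^T x - b_i:
  g_1((-1, -2)) = -2
  g_2((-1, -2)) = 0
Stationarity residual: grad f(x) + sum_i lambda_i a_i = (0, 0)
  -> stationarity OK
Primal feasibility (all g_i <= 0): OK
Dual feasibility (all lambda_i >= 0): OK
Complementary slackness (lambda_i * g_i(x) = 0 for all i): OK

Verdict: yes, KKT holds.

yes


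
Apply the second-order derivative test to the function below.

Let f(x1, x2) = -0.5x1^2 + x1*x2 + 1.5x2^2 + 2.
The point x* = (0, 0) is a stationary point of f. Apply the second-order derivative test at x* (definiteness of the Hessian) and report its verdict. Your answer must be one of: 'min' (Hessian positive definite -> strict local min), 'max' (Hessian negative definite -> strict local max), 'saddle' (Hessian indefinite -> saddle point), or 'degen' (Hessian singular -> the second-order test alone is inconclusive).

Compute the Hessian H = grad^2 f:
  H = [[-1, 1], [1, 3]]
Verify stationarity: grad f(x*) = H x* + g = (0, 0).
Eigenvalues of H: -1.2361, 3.2361.
Eigenvalues have mixed signs, so H is indefinite -> x* is a saddle point.

saddle


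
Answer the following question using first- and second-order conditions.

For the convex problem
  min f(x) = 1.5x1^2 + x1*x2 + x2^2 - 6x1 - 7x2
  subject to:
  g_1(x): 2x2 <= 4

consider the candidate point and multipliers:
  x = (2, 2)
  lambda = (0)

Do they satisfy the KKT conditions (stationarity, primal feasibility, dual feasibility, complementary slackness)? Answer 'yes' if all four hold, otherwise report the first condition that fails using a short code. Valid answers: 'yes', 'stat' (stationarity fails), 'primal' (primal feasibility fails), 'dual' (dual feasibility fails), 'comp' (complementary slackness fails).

Gradient of f: grad f(x) = Q x + c = (2, -1)
Constraint values g_i(x) = a_i^T x - b_i:
  g_1((2, 2)) = 0
Stationarity residual: grad f(x) + sum_i lambda_i a_i = (2, -1)
  -> stationarity FAILS
Primal feasibility (all g_i <= 0): OK
Dual feasibility (all lambda_i >= 0): OK
Complementary slackness (lambda_i * g_i(x) = 0 for all i): OK

Verdict: the first failing condition is stationarity -> stat.

stat


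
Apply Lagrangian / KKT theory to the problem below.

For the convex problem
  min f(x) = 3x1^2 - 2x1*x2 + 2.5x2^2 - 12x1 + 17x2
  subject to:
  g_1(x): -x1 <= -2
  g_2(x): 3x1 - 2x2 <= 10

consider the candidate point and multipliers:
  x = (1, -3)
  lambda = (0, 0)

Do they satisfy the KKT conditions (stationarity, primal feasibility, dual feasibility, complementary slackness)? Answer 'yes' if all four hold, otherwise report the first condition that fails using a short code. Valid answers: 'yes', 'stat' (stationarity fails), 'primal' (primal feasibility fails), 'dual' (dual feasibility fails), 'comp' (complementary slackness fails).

Gradient of f: grad f(x) = Q x + c = (0, 0)
Constraint values g_i(x) = a_i^T x - b_i:
  g_1((1, -3)) = 1
  g_2((1, -3)) = -1
Stationarity residual: grad f(x) + sum_i lambda_i a_i = (0, 0)
  -> stationarity OK
Primal feasibility (all g_i <= 0): FAILS
Dual feasibility (all lambda_i >= 0): OK
Complementary slackness (lambda_i * g_i(x) = 0 for all i): OK

Verdict: the first failing condition is primal_feasibility -> primal.

primal


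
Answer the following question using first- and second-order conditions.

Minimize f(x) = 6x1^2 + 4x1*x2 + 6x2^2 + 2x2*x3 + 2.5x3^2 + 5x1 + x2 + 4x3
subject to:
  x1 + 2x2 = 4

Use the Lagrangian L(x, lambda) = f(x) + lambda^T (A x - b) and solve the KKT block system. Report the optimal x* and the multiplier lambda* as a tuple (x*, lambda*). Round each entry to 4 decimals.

Form the Lagrangian:
  L(x, lambda) = (1/2) x^T Q x + c^T x + lambda^T (A x - b)
Stationarity (grad_x L = 0): Q x + c + A^T lambda = 0.
Primal feasibility: A x = b.

This gives the KKT block system:
  [ Q   A^T ] [ x     ]   [-c ]
  [ A    0  ] [ lambda ] = [ b ]

Solving the linear system:
  x*      = (-0.1944, 2.0972, -1.6389)
  lambda* = (-11.0556)
  f(x*)   = 19.3958

x* = (-0.1944, 2.0972, -1.6389), lambda* = (-11.0556)


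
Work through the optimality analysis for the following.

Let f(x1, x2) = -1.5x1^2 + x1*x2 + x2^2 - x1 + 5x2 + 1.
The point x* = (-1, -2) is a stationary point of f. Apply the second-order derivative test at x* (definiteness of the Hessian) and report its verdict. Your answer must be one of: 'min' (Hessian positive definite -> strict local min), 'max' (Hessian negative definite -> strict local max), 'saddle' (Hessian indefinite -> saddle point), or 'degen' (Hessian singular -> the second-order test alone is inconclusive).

Compute the Hessian H = grad^2 f:
  H = [[-3, 1], [1, 2]]
Verify stationarity: grad f(x*) = H x* + g = (0, 0).
Eigenvalues of H: -3.1926, 2.1926.
Eigenvalues have mixed signs, so H is indefinite -> x* is a saddle point.

saddle


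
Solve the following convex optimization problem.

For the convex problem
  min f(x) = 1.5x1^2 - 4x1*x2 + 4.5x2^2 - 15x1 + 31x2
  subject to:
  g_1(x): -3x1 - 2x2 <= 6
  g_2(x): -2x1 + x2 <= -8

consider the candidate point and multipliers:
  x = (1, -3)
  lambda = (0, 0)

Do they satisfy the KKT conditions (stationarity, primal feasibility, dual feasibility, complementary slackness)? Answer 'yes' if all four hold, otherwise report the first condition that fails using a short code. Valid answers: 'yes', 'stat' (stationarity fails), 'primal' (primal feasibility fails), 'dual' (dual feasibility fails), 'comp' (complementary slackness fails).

Gradient of f: grad f(x) = Q x + c = (0, 0)
Constraint values g_i(x) = a_i^T x - b_i:
  g_1((1, -3)) = -3
  g_2((1, -3)) = 3
Stationarity residual: grad f(x) + sum_i lambda_i a_i = (0, 0)
  -> stationarity OK
Primal feasibility (all g_i <= 0): FAILS
Dual feasibility (all lambda_i >= 0): OK
Complementary slackness (lambda_i * g_i(x) = 0 for all i): OK

Verdict: the first failing condition is primal_feasibility -> primal.

primal


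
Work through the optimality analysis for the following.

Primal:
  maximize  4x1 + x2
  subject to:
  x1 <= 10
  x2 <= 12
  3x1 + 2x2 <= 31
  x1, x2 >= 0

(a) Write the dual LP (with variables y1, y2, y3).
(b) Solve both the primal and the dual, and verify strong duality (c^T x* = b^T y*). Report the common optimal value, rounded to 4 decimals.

The standard primal-dual pair for 'max c^T x s.t. A x <= b, x >= 0' is:
  Dual:  min b^T y  s.t.  A^T y >= c,  y >= 0.

So the dual LP is:
  minimize  10y1 + 12y2 + 31y3
  subject to:
    y1 + 3y3 >= 4
    y2 + 2y3 >= 1
    y1, y2, y3 >= 0

Solving the primal: x* = (10, 0.5).
  primal value c^T x* = 40.5.
Solving the dual: y* = (2.5, 0, 0.5).
  dual value b^T y* = 40.5.
Strong duality: c^T x* = b^T y*. Confirmed.

40.5


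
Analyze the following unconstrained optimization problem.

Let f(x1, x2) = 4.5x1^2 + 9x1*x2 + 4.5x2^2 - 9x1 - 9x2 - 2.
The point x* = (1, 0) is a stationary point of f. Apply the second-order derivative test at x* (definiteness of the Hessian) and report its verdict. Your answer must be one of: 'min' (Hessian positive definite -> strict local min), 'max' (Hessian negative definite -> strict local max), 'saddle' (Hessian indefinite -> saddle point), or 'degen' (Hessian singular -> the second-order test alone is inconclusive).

Compute the Hessian H = grad^2 f:
  H = [[9, 9], [9, 9]]
Verify stationarity: grad f(x*) = H x* + g = (0, 0).
Eigenvalues of H: 0, 18.
H has a zero eigenvalue (singular; positive semidefinite but not definite), so H is neither positive definite, negative definite, nor indefinite. The second-order test alone is inconclusive -> degen.
(Indeed, f is constant along the null direction of H through x*, so x* is not a strict local extremum.)

degen


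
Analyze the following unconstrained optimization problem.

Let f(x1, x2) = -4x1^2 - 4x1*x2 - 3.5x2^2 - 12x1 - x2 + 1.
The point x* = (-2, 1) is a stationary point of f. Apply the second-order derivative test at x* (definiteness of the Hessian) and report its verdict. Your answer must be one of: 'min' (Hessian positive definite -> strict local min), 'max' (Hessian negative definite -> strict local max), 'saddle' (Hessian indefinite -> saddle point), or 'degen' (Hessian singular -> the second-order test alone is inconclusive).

Compute the Hessian H = grad^2 f:
  H = [[-8, -4], [-4, -7]]
Verify stationarity: grad f(x*) = H x* + g = (0, 0).
Eigenvalues of H: -11.5311, -3.4689.
Both eigenvalues < 0, so H is negative definite -> x* is a strict local max.

max


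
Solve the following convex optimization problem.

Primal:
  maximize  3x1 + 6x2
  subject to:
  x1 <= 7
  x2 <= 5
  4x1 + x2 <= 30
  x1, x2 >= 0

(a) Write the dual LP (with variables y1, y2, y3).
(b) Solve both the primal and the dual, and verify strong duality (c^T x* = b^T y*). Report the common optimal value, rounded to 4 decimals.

The standard primal-dual pair for 'max c^T x s.t. A x <= b, x >= 0' is:
  Dual:  min b^T y  s.t.  A^T y >= c,  y >= 0.

So the dual LP is:
  minimize  7y1 + 5y2 + 30y3
  subject to:
    y1 + 4y3 >= 3
    y2 + y3 >= 6
    y1, y2, y3 >= 0

Solving the primal: x* = (6.25, 5).
  primal value c^T x* = 48.75.
Solving the dual: y* = (0, 5.25, 0.75).
  dual value b^T y* = 48.75.
Strong duality: c^T x* = b^T y*. Confirmed.

48.75


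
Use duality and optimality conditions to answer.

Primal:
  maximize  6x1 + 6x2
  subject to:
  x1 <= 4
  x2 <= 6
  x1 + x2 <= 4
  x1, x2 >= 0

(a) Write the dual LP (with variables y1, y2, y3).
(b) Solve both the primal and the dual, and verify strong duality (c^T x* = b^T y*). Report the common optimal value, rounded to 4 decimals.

The standard primal-dual pair for 'max c^T x s.t. A x <= b, x >= 0' is:
  Dual:  min b^T y  s.t.  A^T y >= c,  y >= 0.

So the dual LP is:
  minimize  4y1 + 6y2 + 4y3
  subject to:
    y1 + y3 >= 6
    y2 + y3 >= 6
    y1, y2, y3 >= 0

Solving the primal: x* = (0, 4).
  primal value c^T x* = 24.
Solving the dual: y* = (0, 0, 6).
  dual value b^T y* = 24.
Strong duality: c^T x* = b^T y*. Confirmed.

24


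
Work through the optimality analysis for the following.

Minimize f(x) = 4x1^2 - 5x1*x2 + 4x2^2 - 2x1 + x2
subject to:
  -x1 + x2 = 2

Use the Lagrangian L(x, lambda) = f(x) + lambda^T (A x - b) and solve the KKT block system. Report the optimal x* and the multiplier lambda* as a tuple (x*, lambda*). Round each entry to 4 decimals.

Form the Lagrangian:
  L(x, lambda) = (1/2) x^T Q x + c^T x + lambda^T (A x - b)
Stationarity (grad_x L = 0): Q x + c + A^T lambda = 0.
Primal feasibility: A x = b.

This gives the KKT block system:
  [ Q   A^T ] [ x     ]   [-c ]
  [ A    0  ] [ lambda ] = [ b ]

Solving the linear system:
  x*      = (-0.8333, 1.1667)
  lambda* = (-14.5)
  f(x*)   = 15.9167

x* = (-0.8333, 1.1667), lambda* = (-14.5)


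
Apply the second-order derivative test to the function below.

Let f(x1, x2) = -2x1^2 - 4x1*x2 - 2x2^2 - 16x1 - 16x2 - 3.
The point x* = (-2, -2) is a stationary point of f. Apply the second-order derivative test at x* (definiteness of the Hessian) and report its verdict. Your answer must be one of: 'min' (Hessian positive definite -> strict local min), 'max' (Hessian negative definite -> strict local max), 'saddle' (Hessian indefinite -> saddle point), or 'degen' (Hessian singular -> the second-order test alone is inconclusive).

Compute the Hessian H = grad^2 f:
  H = [[-4, -4], [-4, -4]]
Verify stationarity: grad f(x*) = H x* + g = (0, 0).
Eigenvalues of H: -8, 0.
H has a zero eigenvalue (singular; negative semidefinite but not definite), so H is neither positive definite, negative definite, nor indefinite. The second-order test alone is inconclusive -> degen.
(Indeed, f is constant along the null direction of H through x*, so x* is not a strict local extremum.)

degen


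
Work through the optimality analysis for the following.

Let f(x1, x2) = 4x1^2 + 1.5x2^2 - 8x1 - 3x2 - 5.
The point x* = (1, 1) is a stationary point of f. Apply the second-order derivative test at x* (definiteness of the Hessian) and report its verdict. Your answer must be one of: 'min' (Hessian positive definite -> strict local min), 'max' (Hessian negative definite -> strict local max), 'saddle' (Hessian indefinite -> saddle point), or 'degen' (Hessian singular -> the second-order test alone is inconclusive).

Compute the Hessian H = grad^2 f:
  H = [[8, 0], [0, 3]]
Verify stationarity: grad f(x*) = H x* + g = (0, 0).
Eigenvalues of H: 3, 8.
Both eigenvalues > 0, so H is positive definite -> x* is a strict local min.

min


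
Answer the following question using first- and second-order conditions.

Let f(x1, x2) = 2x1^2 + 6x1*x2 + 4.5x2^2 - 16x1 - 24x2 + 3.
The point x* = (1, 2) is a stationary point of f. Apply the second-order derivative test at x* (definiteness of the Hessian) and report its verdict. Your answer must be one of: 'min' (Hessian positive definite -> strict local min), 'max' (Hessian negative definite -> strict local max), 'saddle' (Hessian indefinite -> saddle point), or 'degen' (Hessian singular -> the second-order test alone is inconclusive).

Compute the Hessian H = grad^2 f:
  H = [[4, 6], [6, 9]]
Verify stationarity: grad f(x*) = H x* + g = (0, 0).
Eigenvalues of H: 0, 13.
H has a zero eigenvalue (singular; positive semidefinite but not definite), so H is neither positive definite, negative definite, nor indefinite. The second-order test alone is inconclusive -> degen.
(Indeed, f is constant along the null direction of H through x*, so x* is not a strict local extremum.)

degen


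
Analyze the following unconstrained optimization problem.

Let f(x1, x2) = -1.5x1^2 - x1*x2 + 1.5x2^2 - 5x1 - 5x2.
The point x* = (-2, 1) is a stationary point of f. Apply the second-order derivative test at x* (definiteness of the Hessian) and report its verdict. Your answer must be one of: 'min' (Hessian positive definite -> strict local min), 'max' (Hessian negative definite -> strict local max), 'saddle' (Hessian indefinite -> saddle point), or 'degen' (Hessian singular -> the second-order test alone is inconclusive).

Compute the Hessian H = grad^2 f:
  H = [[-3, -1], [-1, 3]]
Verify stationarity: grad f(x*) = H x* + g = (0, 0).
Eigenvalues of H: -3.1623, 3.1623.
Eigenvalues have mixed signs, so H is indefinite -> x* is a saddle point.

saddle


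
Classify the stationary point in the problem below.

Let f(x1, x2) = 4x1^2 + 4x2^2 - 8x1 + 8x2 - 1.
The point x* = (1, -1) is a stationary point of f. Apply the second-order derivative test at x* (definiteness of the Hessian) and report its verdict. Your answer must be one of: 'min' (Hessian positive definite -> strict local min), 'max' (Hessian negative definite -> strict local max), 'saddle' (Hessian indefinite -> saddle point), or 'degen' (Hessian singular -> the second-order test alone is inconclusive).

Compute the Hessian H = grad^2 f:
  H = [[8, 0], [0, 8]]
Verify stationarity: grad f(x*) = H x* + g = (0, 0).
Eigenvalues of H: 8, 8.
Both eigenvalues > 0, so H is positive definite -> x* is a strict local min.

min


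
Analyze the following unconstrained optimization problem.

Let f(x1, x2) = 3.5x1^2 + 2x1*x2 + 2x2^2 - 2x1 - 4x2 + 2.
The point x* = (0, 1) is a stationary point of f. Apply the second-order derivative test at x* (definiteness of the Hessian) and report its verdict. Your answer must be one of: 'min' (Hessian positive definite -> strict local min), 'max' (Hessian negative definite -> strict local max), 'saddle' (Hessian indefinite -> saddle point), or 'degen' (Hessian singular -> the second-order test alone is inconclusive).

Compute the Hessian H = grad^2 f:
  H = [[7, 2], [2, 4]]
Verify stationarity: grad f(x*) = H x* + g = (0, 0).
Eigenvalues of H: 3, 8.
Both eigenvalues > 0, so H is positive definite -> x* is a strict local min.

min
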